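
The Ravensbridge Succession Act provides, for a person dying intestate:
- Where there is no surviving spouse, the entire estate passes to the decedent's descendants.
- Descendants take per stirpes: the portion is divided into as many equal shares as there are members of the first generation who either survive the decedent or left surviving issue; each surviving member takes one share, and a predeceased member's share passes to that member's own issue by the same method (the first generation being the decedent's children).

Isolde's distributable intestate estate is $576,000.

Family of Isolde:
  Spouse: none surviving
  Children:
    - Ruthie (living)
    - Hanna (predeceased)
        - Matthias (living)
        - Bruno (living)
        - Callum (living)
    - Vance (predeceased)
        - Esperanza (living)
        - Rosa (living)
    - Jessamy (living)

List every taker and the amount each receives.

The entire $576,000 passes to the descendants.
That amount ($576,000) is divided into 4 shares of $144,000: Ruthie and Jessamy each take $144,000; Hanna's $144,000 share passes to Hanna's issue; Vance's $144,000 share passes to Vance's issue.
Hanna's share ($144,000) is divided into 3 shares of $48,000: Matthias, Bruno, and Callum each take $48,000.
Vance's share ($144,000) is divided into 2 shares of $72,000: Esperanza and Rosa each take $72,000.

Ruthie: $144,000; Matthias: $48,000; Bruno: $48,000; Callum: $48,000; Esperanza: $72,000; Rosa: $72,000; Jessamy: $144,000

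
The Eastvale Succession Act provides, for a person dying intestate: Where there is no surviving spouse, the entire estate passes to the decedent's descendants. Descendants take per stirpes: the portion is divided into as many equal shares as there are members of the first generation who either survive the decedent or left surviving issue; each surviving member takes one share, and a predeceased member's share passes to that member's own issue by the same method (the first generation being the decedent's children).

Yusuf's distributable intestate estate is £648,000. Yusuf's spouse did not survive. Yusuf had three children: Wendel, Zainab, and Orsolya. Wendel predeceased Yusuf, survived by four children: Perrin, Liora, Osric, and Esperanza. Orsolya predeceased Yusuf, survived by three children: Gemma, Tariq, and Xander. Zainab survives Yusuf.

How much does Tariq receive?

Tariq receives £72,000.

The entire £648,000 passes to the descendants.
That amount (£648,000) is divided into 3 shares of £216,000: Zainab takes £216,000; Wendel's £216,000 share passes to Wendel's issue; Orsolya's £216,000 share passes to Orsolya's issue.
Wendel's share (£216,000) is divided into 4 shares of £54,000: Perrin, Liora, Osric, and Esperanza each take £54,000.
Orsolya's share (£216,000) is divided into 3 shares of £72,000: Gemma, Tariq, and Xander each take £72,000.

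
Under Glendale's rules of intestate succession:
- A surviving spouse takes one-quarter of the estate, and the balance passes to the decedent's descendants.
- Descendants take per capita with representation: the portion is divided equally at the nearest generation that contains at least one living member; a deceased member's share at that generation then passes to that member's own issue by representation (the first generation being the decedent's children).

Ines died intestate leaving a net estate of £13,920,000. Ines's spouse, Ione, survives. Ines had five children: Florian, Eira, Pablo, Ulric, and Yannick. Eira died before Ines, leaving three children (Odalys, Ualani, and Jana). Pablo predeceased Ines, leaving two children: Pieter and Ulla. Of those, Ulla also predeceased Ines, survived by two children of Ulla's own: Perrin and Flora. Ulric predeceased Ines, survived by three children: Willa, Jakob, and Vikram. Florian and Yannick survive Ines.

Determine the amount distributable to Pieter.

Pieter receives £1,044,000.

Ione takes one-quarter of £13,920,000 = £3,480,000. The remaining £10,440,000 passes to the descendants.
The descendants' portion (£10,440,000) is divided into 5 shares of £2,088,000: Florian and Yannick each take £2,088,000; Eira's £2,088,000 share passes to Eira's issue; Pablo's £2,088,000 share passes to Pablo's issue; Ulric's £2,088,000 share passes to Ulric's issue.
Eira's share (£2,088,000) is divided into 3 shares of £696,000: Odalys, Ualani, and Jana each take £696,000.
Pablo's share (£2,088,000) is divided into 2 shares of £1,044,000: Pieter takes £1,044,000; Ulla's £1,044,000 share passes to Ulla's issue.
Ulla's share (£1,044,000) is divided into 2 shares of £522,000: Perrin and Flora each take £522,000.
Ulric's share (£2,088,000) is divided into 3 shares of £696,000: Willa, Jakob, and Vikram each take £696,000.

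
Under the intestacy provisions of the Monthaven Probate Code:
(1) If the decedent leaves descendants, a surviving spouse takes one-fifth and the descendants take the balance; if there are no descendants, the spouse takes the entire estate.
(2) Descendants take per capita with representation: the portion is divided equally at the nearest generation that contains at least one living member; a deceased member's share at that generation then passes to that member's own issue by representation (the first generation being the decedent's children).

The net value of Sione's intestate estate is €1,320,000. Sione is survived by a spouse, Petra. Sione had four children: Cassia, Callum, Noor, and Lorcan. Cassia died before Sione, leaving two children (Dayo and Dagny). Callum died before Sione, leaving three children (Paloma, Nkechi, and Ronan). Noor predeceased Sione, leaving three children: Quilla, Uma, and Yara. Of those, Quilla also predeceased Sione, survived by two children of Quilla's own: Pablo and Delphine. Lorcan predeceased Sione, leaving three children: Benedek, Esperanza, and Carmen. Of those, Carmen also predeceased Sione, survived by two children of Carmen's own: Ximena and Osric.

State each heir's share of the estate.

Petra: €264,000; Dayo: €96,000; Dagny: €96,000; Paloma: €96,000; Nkechi: €96,000; Ronan: €96,000; Pablo: €48,000; Delphine: €48,000; Uma: €96,000; Yara: €96,000; Benedek: €96,000; Esperanza: €96,000; Ximena: €48,000; Osric: €48,000

Petra takes one-fifth of €1,320,000 = €264,000. The remaining €1,056,000 passes to the descendants.
No child survives, so the initial division is made at the grandchildren's generation.
The descendants' portion (€1,056,000) is divided into 11 shares of €96,000: Dayo, Dagny, Paloma, Nkechi, Ronan, Uma, Yara, Benedek, and Esperanza each take €96,000; Quilla's €96,000 share passes to Quilla's issue; Carmen's €96,000 share passes to Carmen's issue.
Quilla's share (€96,000) is divided into 2 shares of €48,000: Pablo and Delphine each take €48,000.
Carmen's share (€96,000) is divided into 2 shares of €48,000: Ximena and Osric each take €48,000.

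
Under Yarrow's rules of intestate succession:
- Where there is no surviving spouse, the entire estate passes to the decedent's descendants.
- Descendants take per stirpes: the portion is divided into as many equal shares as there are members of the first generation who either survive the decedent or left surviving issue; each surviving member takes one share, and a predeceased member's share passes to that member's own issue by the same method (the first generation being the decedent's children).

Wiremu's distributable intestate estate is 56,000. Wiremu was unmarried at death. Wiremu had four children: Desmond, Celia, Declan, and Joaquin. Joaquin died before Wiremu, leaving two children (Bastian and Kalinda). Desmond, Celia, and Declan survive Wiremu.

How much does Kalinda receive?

The entire 56,000 passes to the descendants.
That amount (56,000) is divided into 4 shares of 14,000: Desmond, Celia, and Declan each take 14,000; Joaquin's 14,000 share passes to Joaquin's issue.
Joaquin's share (14,000) is divided into 2 shares of 7,000: Bastian and Kalinda each take 7,000.

Kalinda receives 7,000.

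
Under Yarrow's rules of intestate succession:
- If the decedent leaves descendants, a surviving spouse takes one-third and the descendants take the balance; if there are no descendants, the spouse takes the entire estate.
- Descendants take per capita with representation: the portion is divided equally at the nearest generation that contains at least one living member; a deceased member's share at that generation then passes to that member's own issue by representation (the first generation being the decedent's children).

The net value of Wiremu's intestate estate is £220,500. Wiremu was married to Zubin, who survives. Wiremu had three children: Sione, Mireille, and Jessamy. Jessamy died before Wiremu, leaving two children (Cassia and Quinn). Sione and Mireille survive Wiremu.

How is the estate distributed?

Zubin: £73,500; Sione: £49,000; Mireille: £49,000; Cassia: £24,500; Quinn: £24,500

Zubin takes one-third of £220,500 = £73,500. The remaining £147,000 passes to the descendants.
The descendants' portion (£147,000) is divided into 3 shares of £49,000: Sione and Mireille each take £49,000; Jessamy's £49,000 share passes to Jessamy's issue.
Jessamy's share (£49,000) is divided into 2 shares of £24,500: Cassia and Quinn each take £24,500.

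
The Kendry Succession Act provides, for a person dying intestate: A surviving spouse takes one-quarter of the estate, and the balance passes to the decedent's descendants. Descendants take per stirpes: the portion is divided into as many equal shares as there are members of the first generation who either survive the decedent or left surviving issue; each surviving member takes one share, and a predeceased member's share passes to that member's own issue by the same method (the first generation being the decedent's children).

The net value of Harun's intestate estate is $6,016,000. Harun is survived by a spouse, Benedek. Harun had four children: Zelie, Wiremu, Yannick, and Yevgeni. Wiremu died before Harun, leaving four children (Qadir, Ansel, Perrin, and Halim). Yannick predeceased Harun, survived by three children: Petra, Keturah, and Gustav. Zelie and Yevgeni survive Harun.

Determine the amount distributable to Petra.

Petra receives $376,000.

Benedek takes one-quarter of $6,016,000 = $1,504,000. The remaining $4,512,000 passes to the descendants.
The descendants' portion ($4,512,000) is divided into 4 shares of $1,128,000: Zelie and Yevgeni each take $1,128,000; Wiremu's $1,128,000 share passes to Wiremu's issue; Yannick's $1,128,000 share passes to Yannick's issue.
Wiremu's share ($1,128,000) is divided into 4 shares of $282,000: Qadir, Ansel, Perrin, and Halim each take $282,000.
Yannick's share ($1,128,000) is divided into 3 shares of $376,000: Petra, Keturah, and Gustav each take $376,000.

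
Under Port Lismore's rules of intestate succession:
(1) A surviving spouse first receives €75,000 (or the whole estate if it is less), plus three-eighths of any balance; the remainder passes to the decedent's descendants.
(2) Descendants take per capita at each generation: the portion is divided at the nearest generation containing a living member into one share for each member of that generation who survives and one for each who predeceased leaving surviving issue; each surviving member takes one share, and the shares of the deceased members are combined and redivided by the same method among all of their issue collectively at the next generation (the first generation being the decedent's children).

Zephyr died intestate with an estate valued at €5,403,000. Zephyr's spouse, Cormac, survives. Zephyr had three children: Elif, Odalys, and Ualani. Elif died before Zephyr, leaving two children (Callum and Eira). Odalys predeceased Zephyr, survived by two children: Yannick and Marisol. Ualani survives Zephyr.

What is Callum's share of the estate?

Callum receives €555,000.

Cormac first takes €75,000, leaving a balance of €5,328,000. Cormac then takes three-eighths of the balance (€1,998,000), for a total of €2,073,000. The remaining €3,330,000 passes to the descendants.
The descendants' portion (€3,330,000) is divided at the children's generation into 3 shares of €1,110,000. Ualani takes €1,110,000. The 2 shares of the deceased (Elif and Odalys) are combined into a pool of €2,220,000.
That pool (€2,220,000) is divided at the grandchildren's generation equally among Callum, Eira, Yannick, and Marisol: €555,000 each.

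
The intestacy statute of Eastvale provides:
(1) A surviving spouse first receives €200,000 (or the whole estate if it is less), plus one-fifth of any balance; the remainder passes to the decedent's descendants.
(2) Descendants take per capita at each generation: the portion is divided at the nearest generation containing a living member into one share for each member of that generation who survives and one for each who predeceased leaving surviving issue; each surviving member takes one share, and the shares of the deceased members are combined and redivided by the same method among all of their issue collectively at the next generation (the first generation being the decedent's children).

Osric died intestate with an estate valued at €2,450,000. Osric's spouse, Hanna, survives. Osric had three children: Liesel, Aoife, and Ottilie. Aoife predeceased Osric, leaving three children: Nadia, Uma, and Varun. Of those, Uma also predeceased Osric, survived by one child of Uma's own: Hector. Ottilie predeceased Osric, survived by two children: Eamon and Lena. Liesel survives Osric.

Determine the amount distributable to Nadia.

Nadia receives €240,000.

Hanna first takes €200,000, leaving a balance of €2,250,000. Hanna then takes one-fifth of the balance (€450,000), for a total of €650,000. The remaining €1,800,000 passes to the descendants.
The descendants' portion (€1,800,000) is divided at the children's generation into 3 shares of €600,000. Liesel takes €600,000. The 2 shares of the deceased (Aoife and Ottilie) are combined into a pool of €1,200,000.
That pool (€1,200,000) is divided at the grandchildren's generation into 5 shares of €240,000. Nadia, Varun, Eamon, and Lena each take €240,000. The remaining share for the deceased Uma (€240,000) is carried to the next generation.
That pool (€240,000) passes entirely to Hector, the sole taker at the great-grandchildren's generation.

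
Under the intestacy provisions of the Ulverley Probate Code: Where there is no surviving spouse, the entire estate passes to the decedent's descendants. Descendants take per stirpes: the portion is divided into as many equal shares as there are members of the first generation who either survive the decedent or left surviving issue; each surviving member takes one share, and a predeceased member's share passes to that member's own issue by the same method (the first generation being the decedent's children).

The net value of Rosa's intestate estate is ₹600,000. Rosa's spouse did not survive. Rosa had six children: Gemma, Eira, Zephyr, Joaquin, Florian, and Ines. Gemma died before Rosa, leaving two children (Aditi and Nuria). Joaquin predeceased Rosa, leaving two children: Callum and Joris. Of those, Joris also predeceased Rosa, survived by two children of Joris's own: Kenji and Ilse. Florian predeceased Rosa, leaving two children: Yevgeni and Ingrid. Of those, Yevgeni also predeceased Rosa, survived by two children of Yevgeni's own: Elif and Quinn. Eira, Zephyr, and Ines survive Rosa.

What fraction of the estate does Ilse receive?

The entire ₹600,000 passes to the descendants.
That amount (₹600,000) is divided into 6 shares of ₹100,000: Eira, Zephyr, and Ines each take ₹100,000; Gemma's ₹100,000 share passes to Gemma's issue; Joaquin's ₹100,000 share passes to Joaquin's issue; Florian's ₹100,000 share passes to Florian's issue.
Gemma's share (₹100,000) is divided into 2 shares of ₹50,000: Aditi and Nuria each take ₹50,000.
Joaquin's share (₹100,000) is divided into 2 shares of ₹50,000: Callum takes ₹50,000; Joris's ₹50,000 share passes to Joris's issue.
Joris's share (₹50,000) is divided into 2 shares of ₹25,000: Kenji and Ilse each take ₹25,000.
Florian's share (₹100,000) is divided into 2 shares of ₹50,000: Ingrid takes ₹50,000; Yevgeni's ₹50,000 share passes to Yevgeni's issue.
Yevgeni's share (₹50,000) is divided into 2 shares of ₹25,000: Elif and Quinn each take ₹25,000.

Ilse receives 1/24 of the estate.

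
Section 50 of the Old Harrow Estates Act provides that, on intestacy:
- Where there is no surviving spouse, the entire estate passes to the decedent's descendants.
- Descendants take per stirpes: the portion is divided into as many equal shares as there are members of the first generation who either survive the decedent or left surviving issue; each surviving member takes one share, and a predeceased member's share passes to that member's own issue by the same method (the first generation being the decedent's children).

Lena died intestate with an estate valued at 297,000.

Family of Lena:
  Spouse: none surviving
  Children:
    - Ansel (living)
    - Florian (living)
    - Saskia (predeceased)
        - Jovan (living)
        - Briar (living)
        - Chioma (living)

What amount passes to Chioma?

The entire 297,000 passes to the descendants.
That amount (297,000) is divided into 3 shares of 99,000: Ansel and Florian each take 99,000; Saskia's 99,000 share passes to Saskia's issue.
Saskia's share (99,000) is divided into 3 shares of 33,000: Jovan, Briar, and Chioma each take 33,000.

Chioma receives 33,000.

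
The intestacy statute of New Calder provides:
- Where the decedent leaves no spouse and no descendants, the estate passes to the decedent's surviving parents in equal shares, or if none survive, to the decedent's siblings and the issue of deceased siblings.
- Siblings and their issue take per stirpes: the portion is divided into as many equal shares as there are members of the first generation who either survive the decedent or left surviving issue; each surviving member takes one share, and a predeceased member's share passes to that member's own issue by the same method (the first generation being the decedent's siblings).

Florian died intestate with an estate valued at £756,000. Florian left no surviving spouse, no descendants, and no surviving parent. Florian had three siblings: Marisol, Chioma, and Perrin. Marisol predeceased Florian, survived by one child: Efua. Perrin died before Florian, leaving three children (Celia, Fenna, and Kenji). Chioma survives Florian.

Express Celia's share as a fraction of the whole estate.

The entire £756,000 passes to the siblings and their issue.
That amount (£756,000) is divided into 3 shares of £252,000: Chioma takes £252,000; Marisol's £252,000 share passes to Marisol's issue; Perrin's £252,000 share passes to Perrin's issue.
Marisol's share (£252,000) passes entirely to Efua.
Perrin's share (£252,000) is divided into 3 shares of £84,000: Celia, Fenna, and Kenji each take £84,000.

Celia receives 1/9 of the estate.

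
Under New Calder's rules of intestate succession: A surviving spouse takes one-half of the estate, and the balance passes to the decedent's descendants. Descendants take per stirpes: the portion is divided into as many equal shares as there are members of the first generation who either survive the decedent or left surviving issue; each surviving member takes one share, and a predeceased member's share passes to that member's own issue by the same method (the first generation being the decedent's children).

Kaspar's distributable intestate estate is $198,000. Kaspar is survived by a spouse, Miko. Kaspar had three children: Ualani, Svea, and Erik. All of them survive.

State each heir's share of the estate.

Miko: $99,000; Ualani: $33,000; Svea: $33,000; Erik: $33,000

Miko takes one-half of $198,000 = $99,000. The remaining $99,000 passes to the descendants.
The descendants' portion ($99,000) is divided into 3 shares of $33,000: Ualani, Svea, and Erik each take $33,000.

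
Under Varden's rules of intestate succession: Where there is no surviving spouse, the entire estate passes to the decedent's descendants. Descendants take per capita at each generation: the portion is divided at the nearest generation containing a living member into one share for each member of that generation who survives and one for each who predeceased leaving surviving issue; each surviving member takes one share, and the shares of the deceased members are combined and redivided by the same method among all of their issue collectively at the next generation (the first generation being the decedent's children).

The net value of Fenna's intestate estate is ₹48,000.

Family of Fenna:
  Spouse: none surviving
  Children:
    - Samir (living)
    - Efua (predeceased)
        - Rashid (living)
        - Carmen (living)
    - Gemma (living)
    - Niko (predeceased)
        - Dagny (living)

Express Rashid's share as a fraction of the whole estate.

Rashid receives 1/6 of the estate.

The entire ₹48,000 passes to the descendants.
That amount (₹48,000) is divided at the children's generation into 4 shares of ₹12,000. Samir and Gemma each take ₹12,000. The 2 shares of the deceased (Efua and Niko) are combined into a pool of ₹24,000.
That pool (₹24,000) is divided at the grandchildren's generation equally among Rashid, Carmen, and Dagny: ₹8,000 each.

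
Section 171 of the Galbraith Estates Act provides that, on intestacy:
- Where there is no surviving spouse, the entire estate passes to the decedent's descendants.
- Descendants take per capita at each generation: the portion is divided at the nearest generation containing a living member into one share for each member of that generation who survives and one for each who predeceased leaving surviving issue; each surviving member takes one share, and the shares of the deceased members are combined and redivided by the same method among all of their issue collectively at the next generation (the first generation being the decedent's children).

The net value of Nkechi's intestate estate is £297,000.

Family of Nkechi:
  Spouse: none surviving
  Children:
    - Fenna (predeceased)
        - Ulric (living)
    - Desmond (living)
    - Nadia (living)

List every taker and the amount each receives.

Ulric: £99,000; Desmond: £99,000; Nadia: £99,000

The entire £297,000 passes to the descendants.
That amount (£297,000) is divided at the children's generation into 3 shares of £99,000. Desmond and Nadia each take £99,000. The remaining share for the deceased Fenna (£99,000) is carried to the next generation.
That pool (£99,000) passes entirely to Ulric, the sole taker at the grandchildren's generation.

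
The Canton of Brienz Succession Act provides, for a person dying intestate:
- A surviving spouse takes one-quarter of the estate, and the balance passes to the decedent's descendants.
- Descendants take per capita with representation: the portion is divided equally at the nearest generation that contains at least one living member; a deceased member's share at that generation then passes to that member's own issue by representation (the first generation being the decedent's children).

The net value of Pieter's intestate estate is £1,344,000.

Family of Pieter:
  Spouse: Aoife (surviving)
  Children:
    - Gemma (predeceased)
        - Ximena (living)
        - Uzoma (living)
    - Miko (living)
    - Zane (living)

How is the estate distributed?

Aoife: £336,000; Ximena: £168,000; Uzoma: £168,000; Miko: £336,000; Zane: £336,000

Aoife takes one-quarter of £1,344,000 = £336,000. The remaining £1,008,000 passes to the descendants.
The descendants' portion (£1,008,000) is divided into 3 shares of £336,000: Miko and Zane each take £336,000; Gemma's £336,000 share passes to Gemma's issue.
Gemma's share (£336,000) is divided into 2 shares of £168,000: Ximena and Uzoma each take £168,000.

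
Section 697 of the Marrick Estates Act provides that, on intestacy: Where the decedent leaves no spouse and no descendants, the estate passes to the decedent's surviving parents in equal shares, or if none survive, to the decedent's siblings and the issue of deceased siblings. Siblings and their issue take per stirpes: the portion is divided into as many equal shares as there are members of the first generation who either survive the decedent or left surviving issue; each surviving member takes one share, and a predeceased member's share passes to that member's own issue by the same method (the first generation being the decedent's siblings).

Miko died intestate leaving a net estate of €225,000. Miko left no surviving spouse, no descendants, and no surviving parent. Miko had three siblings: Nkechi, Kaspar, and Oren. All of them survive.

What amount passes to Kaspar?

The entire €225,000 passes to the siblings and their issue.
That amount (€225,000) is divided into 3 shares of €75,000: Nkechi, Kaspar, and Oren each take €75,000.

Kaspar receives €75,000.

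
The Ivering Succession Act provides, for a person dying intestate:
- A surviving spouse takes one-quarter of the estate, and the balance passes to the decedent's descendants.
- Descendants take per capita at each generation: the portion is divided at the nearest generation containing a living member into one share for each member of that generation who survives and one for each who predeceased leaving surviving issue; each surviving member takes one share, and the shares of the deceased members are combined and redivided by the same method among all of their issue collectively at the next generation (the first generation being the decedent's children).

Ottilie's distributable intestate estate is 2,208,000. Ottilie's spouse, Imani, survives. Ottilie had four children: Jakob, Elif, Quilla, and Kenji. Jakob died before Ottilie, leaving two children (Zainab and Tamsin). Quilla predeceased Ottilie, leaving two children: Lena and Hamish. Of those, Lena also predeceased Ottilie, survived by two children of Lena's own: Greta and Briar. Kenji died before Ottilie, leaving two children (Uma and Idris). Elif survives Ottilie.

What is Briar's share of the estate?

Imani takes one-quarter of 2,208,000 = 552,000. The remaining 1,656,000 passes to the descendants.
The descendants' portion (1,656,000) is divided at the children's generation into 4 shares of 414,000. Elif takes 414,000. The 3 shares of the deceased (Jakob, Quilla, and Kenji) are combined into a pool of 1,242,000.
That pool (1,242,000) is divided at the grandchildren's generation into 6 shares of 207,000. Zainab, Tamsin, Hamish, Uma, and Idris each take 207,000. The remaining share for the deceased Lena (207,000) is carried to the next generation.
That pool (207,000) is divided at the great-grandchildren's generation equally among Greta and Briar: 103,500 each.

Briar receives 103,500.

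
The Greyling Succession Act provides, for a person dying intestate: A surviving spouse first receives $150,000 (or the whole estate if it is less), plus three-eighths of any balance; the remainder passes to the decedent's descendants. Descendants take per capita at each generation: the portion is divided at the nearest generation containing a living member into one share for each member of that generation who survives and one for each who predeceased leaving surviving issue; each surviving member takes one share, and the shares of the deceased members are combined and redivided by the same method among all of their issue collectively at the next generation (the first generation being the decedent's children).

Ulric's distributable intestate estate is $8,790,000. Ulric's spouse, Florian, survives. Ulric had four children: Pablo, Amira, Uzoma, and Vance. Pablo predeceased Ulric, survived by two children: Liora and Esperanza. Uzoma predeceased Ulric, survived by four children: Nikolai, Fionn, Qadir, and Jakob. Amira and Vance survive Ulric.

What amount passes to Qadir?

Qadir receives $450,000.

Florian first takes $150,000, leaving a balance of $8,640,000. Florian then takes three-eighths of the balance ($3,240,000), for a total of $3,390,000. The remaining $5,400,000 passes to the descendants.
The descendants' portion ($5,400,000) is divided at the children's generation into 4 shares of $1,350,000. Amira and Vance each take $1,350,000. The 2 shares of the deceased (Pablo and Uzoma) are combined into a pool of $2,700,000.
That pool ($2,700,000) is divided at the grandchildren's generation equally among Liora, Esperanza, Nikolai, Fionn, Qadir, and Jakob: $450,000 each.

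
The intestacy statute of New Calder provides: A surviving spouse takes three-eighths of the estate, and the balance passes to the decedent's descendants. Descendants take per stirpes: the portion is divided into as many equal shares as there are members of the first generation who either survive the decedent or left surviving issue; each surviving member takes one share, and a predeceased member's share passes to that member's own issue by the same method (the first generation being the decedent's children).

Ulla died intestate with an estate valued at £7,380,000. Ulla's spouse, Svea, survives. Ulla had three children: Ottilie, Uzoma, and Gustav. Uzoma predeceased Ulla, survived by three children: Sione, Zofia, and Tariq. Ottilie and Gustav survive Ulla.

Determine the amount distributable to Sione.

Sione receives £512,500.

Svea takes three-eighths of £7,380,000 = £2,767,500. The remaining £4,612,500 passes to the descendants.
The descendants' portion (£4,612,500) is divided into 3 shares of £1,537,500: Ottilie and Gustav each take £1,537,500; Uzoma's £1,537,500 share passes to Uzoma's issue.
Uzoma's share (£1,537,500) is divided into 3 shares of £512,500: Sione, Zofia, and Tariq each take £512,500.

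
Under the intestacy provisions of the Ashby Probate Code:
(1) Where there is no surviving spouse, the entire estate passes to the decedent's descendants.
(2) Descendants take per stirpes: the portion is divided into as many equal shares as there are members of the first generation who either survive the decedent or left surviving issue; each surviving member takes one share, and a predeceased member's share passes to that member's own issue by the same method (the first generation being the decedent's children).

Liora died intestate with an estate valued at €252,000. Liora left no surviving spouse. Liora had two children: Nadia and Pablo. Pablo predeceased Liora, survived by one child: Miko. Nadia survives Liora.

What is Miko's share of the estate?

The entire €252,000 passes to the descendants.
That amount (€252,000) is divided into 2 shares of €126,000: Nadia takes €126,000; Pablo's €126,000 share passes to Pablo's issue.
Pablo's share (€126,000) passes entirely to Miko.

Miko receives €126,000.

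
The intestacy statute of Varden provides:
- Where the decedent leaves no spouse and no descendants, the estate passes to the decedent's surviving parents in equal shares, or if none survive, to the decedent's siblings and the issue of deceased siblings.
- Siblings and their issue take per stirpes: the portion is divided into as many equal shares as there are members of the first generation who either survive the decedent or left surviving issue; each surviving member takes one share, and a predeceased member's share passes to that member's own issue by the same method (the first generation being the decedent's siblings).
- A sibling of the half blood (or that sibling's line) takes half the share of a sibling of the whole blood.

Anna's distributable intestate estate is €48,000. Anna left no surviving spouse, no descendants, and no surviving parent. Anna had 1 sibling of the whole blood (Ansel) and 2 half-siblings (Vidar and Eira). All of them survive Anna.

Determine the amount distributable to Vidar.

The entire €48,000 passes to the siblings and their issue.
Counting each half-blood sibling's line as half a unit, there are 2 units in €48,000, so one unit is €24,000. Whole-blood lines (Ansel) take €24,000 each; half-blood lines (Vidar and Eira) take €12,000 each.

Vidar receives €12,000.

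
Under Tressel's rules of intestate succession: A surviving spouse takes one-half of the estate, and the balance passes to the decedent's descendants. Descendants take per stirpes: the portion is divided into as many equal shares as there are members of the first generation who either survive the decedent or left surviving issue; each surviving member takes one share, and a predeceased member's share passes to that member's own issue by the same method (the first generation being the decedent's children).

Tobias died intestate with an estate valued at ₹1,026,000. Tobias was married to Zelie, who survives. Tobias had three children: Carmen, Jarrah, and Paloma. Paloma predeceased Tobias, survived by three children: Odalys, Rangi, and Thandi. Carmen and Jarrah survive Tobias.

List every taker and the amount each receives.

Zelie takes one-half of ₹1,026,000 = ₹513,000. The remaining ₹513,000 passes to the descendants.
The descendants' portion (₹513,000) is divided into 3 shares of ₹171,000: Carmen and Jarrah each take ₹171,000; Paloma's ₹171,000 share passes to Paloma's issue.
Paloma's share (₹171,000) is divided into 3 shares of ₹57,000: Odalys, Rangi, and Thandi each take ₹57,000.

Zelie: ₹513,000; Carmen: ₹171,000; Jarrah: ₹171,000; Odalys: ₹57,000; Rangi: ₹57,000; Thandi: ₹57,000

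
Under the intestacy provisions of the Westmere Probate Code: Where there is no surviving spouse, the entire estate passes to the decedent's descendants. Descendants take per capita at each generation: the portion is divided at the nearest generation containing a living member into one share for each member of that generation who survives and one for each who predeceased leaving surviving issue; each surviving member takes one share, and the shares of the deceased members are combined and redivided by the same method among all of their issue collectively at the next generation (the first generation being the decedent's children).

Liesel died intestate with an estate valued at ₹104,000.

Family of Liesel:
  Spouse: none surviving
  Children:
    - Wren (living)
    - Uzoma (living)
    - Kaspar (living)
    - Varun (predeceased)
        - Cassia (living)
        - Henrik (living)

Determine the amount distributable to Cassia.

Cassia receives ₹13,000.

The entire ₹104,000 passes to the descendants.
That amount (₹104,000) is divided at the children's generation into 4 shares of ₹26,000. Wren, Uzoma, and Kaspar each take ₹26,000. The remaining share for the deceased Varun (₹26,000) is carried to the next generation.
That pool (₹26,000) is divided at the grandchildren's generation equally among Cassia and Henrik: ₹13,000 each.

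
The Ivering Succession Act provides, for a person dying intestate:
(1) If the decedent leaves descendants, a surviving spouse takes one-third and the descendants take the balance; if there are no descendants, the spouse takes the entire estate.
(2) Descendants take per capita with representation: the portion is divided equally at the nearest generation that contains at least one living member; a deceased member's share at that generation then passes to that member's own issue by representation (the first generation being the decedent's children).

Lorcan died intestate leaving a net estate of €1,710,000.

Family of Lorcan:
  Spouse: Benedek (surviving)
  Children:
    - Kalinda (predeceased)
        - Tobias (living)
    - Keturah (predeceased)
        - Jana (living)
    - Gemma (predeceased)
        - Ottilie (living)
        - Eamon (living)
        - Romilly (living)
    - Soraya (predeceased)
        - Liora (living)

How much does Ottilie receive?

Benedek takes one-third of €1,710,000 = €570,000. The remaining €1,140,000 passes to the descendants.
No child survives, so the initial division is made at the grandchildren's generation.
The descendants' portion (€1,140,000) is divided into 6 shares of €190,000: Tobias, Jana, Ottilie, Eamon, Romilly, and Liora each take €190,000.

Ottilie receives €190,000.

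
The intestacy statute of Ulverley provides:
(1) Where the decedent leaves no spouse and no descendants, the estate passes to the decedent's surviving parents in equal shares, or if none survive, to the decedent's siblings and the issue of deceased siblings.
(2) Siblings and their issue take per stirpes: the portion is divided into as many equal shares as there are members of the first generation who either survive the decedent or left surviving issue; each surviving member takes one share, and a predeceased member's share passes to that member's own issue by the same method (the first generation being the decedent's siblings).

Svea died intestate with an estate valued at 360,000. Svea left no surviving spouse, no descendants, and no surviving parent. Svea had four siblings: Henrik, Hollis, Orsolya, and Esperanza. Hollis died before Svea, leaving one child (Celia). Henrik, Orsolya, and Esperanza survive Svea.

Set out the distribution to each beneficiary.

Henrik: 90,000; Celia: 90,000; Orsolya: 90,000; Esperanza: 90,000

The entire 360,000 passes to the siblings and their issue.
That amount (360,000) is divided into 4 shares of 90,000: Henrik, Orsolya, and Esperanza each take 90,000; Hollis's 90,000 share passes to Hollis's issue.
Hollis's share (90,000) passes entirely to Celia.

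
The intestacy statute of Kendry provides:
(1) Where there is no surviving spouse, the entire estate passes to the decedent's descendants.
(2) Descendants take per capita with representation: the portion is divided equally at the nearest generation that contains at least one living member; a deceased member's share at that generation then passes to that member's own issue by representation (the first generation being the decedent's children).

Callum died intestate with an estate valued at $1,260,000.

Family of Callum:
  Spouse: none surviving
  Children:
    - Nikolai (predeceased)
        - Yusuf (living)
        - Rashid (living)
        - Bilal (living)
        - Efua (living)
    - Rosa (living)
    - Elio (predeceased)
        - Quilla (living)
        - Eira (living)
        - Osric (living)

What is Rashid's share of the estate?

The entire $1,260,000 passes to the descendants.
That amount ($1,260,000) is divided into 3 shares of $420,000: Rosa takes $420,000; Nikolai's $420,000 share passes to Nikolai's issue; Elio's $420,000 share passes to Elio's issue.
Nikolai's share ($420,000) is divided into 4 shares of $105,000: Yusuf, Rashid, Bilal, and Efua each take $105,000.
Elio's share ($420,000) is divided into 3 shares of $140,000: Quilla, Eira, and Osric each take $140,000.

Rashid receives $105,000.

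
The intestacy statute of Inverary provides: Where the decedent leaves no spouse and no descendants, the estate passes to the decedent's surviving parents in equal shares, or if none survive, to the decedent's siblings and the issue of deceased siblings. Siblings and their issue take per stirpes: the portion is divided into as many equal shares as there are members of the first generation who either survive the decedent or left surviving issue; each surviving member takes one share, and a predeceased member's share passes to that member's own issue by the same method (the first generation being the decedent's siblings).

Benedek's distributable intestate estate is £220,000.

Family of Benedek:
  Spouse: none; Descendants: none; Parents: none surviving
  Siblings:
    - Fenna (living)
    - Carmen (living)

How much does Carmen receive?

Carmen receives £110,000.

The entire £220,000 passes to the siblings and their issue.
That amount (£220,000) is divided into 2 shares of £110,000: Fenna and Carmen each take £110,000.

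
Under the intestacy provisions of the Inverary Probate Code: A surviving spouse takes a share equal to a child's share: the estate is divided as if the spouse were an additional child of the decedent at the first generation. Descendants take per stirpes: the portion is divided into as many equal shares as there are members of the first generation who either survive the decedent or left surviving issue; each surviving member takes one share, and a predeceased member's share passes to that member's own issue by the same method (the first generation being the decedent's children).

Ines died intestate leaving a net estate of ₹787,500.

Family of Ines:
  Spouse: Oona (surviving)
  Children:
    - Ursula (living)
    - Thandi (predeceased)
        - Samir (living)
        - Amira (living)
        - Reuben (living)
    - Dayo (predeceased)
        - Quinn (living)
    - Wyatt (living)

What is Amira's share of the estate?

The spouse counts as an additional share at the children's level, so there are 5 primary shares of ₹157,500. Oona takes one such share (₹157,500).
The children's combined portion (₹630,000) is divided into 4 shares of ₹157,500: Ursula and Wyatt each take ₹157,500; Thandi's ₹157,500 share passes to Thandi's issue; Dayo's ₹157,500 share passes to Dayo's issue.
Thandi's share (₹157,500) is divided into 3 shares of ₹52,500: Samir, Amira, and Reuben each take ₹52,500.
Dayo's share (₹157,500) passes entirely to Quinn.

Amira receives ₹52,500.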